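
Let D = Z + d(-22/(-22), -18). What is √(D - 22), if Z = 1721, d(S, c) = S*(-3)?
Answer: 4*√106 ≈ 41.182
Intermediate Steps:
d(S, c) = -3*S
D = 1718 (D = 1721 - (-66)/(-22) = 1721 - (-66)*(-1)/22 = 1721 - 3*1 = 1721 - 3 = 1718)
√(D - 22) = √(1718 - 22) = √1696 = 4*√106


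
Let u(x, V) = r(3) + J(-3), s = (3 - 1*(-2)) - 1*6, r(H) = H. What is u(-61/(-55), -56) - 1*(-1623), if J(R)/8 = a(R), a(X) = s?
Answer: 1618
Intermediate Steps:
s = -1 (s = (3 + 2) - 6 = 5 - 6 = -1)
a(X) = -1
J(R) = -8 (J(R) = 8*(-1) = -8)
u(x, V) = -5 (u(x, V) = 3 - 8 = -5)
u(-61/(-55), -56) - 1*(-1623) = -5 - 1*(-1623) = -5 + 1623 = 1618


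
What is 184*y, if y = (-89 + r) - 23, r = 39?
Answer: -13432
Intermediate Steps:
y = -73 (y = (-89 + 39) - 23 = -50 - 23 = -73)
184*y = 184*(-73) = -13432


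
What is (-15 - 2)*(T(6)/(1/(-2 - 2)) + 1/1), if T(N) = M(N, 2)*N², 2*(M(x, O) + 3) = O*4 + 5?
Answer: 8551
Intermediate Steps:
M(x, O) = -½ + 2*O (M(x, O) = -3 + (O*4 + 5)/2 = -3 + (4*O + 5)/2 = -3 + (5 + 4*O)/2 = -3 + (5/2 + 2*O) = -½ + 2*O)
T(N) = 7*N²/2 (T(N) = (-½ + 2*2)*N² = (-½ + 4)*N² = 7*N²/2)
(-15 - 2)*(T(6)/(1/(-2 - 2)) + 1/1) = (-15 - 2)*(((7/2)*6²)/(1/(-2 - 2)) + 1/1) = -17*(((7/2)*36)/(1/(-4)) + 1*1) = -17*(126/(-¼) + 1) = -17*(126*(-4) + 1) = -17*(-504 + 1) = -17*(-503) = 8551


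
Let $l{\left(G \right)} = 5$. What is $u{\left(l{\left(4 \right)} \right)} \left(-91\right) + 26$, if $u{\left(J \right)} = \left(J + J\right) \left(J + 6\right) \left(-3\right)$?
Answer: $30056$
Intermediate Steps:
$u{\left(J \right)} = - 6 J \left(6 + J\right)$ ($u{\left(J \right)} = 2 J \left(6 + J\right) \left(-3\right) = - 6 J \left(6 + J\right)$)
$u{\left(l{\left(4 \right)} \right)} \left(-91\right) + 26 = \left(-6\right) 5 \left(6 + 5\right) \left(-91\right) + 26 = \left(-6\right) 5 \cdot 11 \left(-91\right) + 26 = \left(-330\right) \left(-91\right) + 26 = 30030 + 26 = 30056$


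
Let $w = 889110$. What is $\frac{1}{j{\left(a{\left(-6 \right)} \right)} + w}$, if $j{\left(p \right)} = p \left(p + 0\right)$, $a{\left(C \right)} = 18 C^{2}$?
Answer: $\frac{1}{1309014} \approx 7.6393 \cdot 10^{-7}$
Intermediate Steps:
$j{\left(p \right)} = p^{2}$ ($j{\left(p \right)} = p p = p^{2}$)
$\frac{1}{j{\left(a{\left(-6 \right)} \right)} + w} = \frac{1}{\left(18 \left(-6\right)^{2}\right)^{2} + 889110} = \frac{1}{\left(18 \cdot 36\right)^{2} + 889110} = \frac{1}{648^{2} + 889110} = \frac{1}{419904 + 889110} = \frac{1}{1309014}$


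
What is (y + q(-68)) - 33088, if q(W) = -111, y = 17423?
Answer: -15776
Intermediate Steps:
(y + q(-68)) - 33088 = (17423 - 111) - 33088 = 17312 - 33088 = -15776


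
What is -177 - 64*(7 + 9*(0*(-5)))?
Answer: -625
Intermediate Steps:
-177 - 64*(7 + 9*(0*(-5))) = -177 - 64*(7 + 9*0) = -177 - 64*(7 + 0) = -177 - 64*7 = -177 - 448 = -625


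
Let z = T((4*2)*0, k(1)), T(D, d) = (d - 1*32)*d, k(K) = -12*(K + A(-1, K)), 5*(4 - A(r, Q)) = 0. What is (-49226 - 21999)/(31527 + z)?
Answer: -71225/37047 ≈ -1.9226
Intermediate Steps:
A(r, Q) = 4 (A(r, Q) = 4 - ⅕*0 = 4 + 0 = 4)
k(K) = -48 - 12*K (k(K) = -12*(K + 4) = -12*(4 + K) = -48 - 12*K)
T(D, d) = d*(-32 + d) (T(D, d) = (d - 32)*d = (-32 + d)*d = d*(-32 + d))
z = 5520 (z = (-48 - 12*1)*(-32 + (-48 - 12*1)) = (-48 - 12)*(-32 + (-48 - 12)) = -60*(-32 - 60) = -60*(-92) = 5520)
(-49226 - 21999)/(31527 + z) = (-49226 - 21999)/(31527 + 5520) = -71225/37047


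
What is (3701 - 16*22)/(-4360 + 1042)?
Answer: -3349/3318 ≈ -1.0093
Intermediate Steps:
(3701 - 16*22)/(-4360 + 1042) = (3701 - 352)/(-3318) = 3349*(-1/3318) = -3349/3318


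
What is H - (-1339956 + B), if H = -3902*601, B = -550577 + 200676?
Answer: -655245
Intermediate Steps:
B = -349901
H = -2345102
H - (-1339956 + B) = -2345102 - (-1339956 - 349901) = -2345102 - 1*(-1689857) = -2345102 + 1689857 = -655245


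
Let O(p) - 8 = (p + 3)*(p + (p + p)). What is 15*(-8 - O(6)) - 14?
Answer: -2684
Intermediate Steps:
O(p) = 8 + 3*p*(3 + p) (O(p) = 8 + (p + 3)*(p + (p + p)) = 8 + (3 + p)*(p + 2*p) = 8 + (3 + p)*(3*p) = 8 + 3*p*(3 + p))
15*(-8 - O(6)) - 14 = 15*(-8 - (8 + 3*6² + 9*6)) - 14 = 15*(-8 - (8 + 3*36 + 54)) - 14 = 15*(-8 - (8 + 108 + 54)) - 14 = 15*(-8 - 1*170) - 14 = 15*(-8 - 170) - 14 = 15*(-178) - 14 = -2670 - 14 = -2684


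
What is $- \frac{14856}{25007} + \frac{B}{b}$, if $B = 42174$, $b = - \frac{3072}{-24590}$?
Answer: $\frac{2161140022749}{6401792} \approx 3.3758 \cdot 10^{5}$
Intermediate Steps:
$b = \frac{1536}{12295}$ ($b = \left(-3072\right) \left(- \frac{1}{24590}\right) = \frac{1536}{12295} \approx 0.12493$)
$- \frac{14856}{25007} + \frac{B}{b} = - \frac{14856}{25007} + \frac{42174}{\frac{1536}{12295}} = \left(-14856\right) \frac{1}{25007} + 42174 \cdot \frac{12295}{1536} = - \frac{14856}{25007} + \frac{86421555}{256} = \frac{2161140022749}{6401792}$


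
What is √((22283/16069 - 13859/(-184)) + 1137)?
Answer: √2652572980687930/1478348 ≈ 34.838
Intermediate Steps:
√((22283/16069 - 13859/(-184)) + 1137) = √((22283*(1/16069) - 13859*(-1/184)) + 1137) = √((22283/16069 + 13859/184) + 1137) = √(226800343/2956696 + 1137) = √(3588563695/2956696) = √2652572980687930/1478348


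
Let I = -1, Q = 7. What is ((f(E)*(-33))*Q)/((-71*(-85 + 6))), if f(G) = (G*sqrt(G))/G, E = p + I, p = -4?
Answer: -231*I*sqrt(5)/5609 ≈ -0.09209*I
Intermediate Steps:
E = -5 (E = -4 - 1 = -5)
f(G) = sqrt(G) (f(G) = G**(3/2)/G = sqrt(G))
((f(E)*(-33))*Q)/((-71*(-85 + 6))) = ((sqrt(-5)*(-33))*7)/((-71*(-85 + 6))) = (((I*sqrt(5))*(-33))*7)/((-71*(-79))) = (-33*I*sqrt(5)*7)/5609 = -231*I*sqrt(5)*(1/5609) = -231*I*sqrt(5)/5609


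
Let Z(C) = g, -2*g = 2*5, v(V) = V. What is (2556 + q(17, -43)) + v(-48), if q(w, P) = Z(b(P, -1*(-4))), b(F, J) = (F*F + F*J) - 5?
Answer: 2503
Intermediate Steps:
b(F, J) = -5 + F² + F*J (b(F, J) = (F² + F*J) - 5 = -5 + F² + F*J)
g = -5 ≈ -5.0000
Z(C) = -5
q(w, P) = -5
(2556 + q(17, -43)) + v(-48) = (2556 - 5) - 48 = 2551 - 48 = 2503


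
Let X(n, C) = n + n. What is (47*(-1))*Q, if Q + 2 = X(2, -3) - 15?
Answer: 611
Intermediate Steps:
X(n, C) = 2*n
Q = -13 (Q = -2 + (2*2 - 15) = -2 + (4 - 15) = -2 - 11 = -13)
(47*(-1))*Q = (47*(-1))*(-13) = -47*(-13) = 611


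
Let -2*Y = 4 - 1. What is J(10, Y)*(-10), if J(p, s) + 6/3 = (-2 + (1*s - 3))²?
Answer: -805/2 ≈ -402.50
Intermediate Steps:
Y = -3/2 (Y = -(4 - 1)/2 = -½*3 = -3/2 ≈ -1.5000)
J(p, s) = -2 + (-5 + s)² (J(p, s) = -2 + (-2 + (1*s - 3))² = -2 + (-2 + (s - 3))² = -2 + (-2 + (-3 + s))² = -2 + (-5 + s)²)
J(10, Y)*(-10) = (-2 + (-5 - 3/2)²)*(-10) = (-2 + (-13/2)²)*(-10) = (-2 + 169/4)*(-10) = (161/4)*(-10) = -805/2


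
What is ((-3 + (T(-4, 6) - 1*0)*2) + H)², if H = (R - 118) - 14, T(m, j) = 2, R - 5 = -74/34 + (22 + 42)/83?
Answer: 32316893361/1990921 ≈ 16232.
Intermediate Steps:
R = 5072/1411 (R = 5 + (-74/34 + (22 + 42)/83) = 5 + (-74*1/34 + 64*(1/83)) = 5 + (-37/17 + 64/83) = 5 - 1983/1411 = 5072/1411 ≈ 3.5946)
H = -181180/1411 (H = (5072/1411 - 118) - 14 = -161426/1411 - 14 = -181180/1411 ≈ -128.41)
((-3 + (T(-4, 6) - 1*0)*2) + H)² = ((-3 + (2 - 1*0)*2) - 181180/1411)² = ((-3 + (2 + 0)*2) - 181180/1411)² = ((-3 + 2*2) - 181180/1411)² = ((-3 + 4) - 181180/1411)² = (1 - 181180/1411)² = (-179769/1411)² = 32316893361/1990921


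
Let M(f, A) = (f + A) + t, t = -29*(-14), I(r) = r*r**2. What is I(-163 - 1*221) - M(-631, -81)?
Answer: -56622798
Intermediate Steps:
I(r) = r**3
t = 406
M(f, A) = 406 + A + f (M(f, A) = (f + A) + 406 = (A + f) + 406 = 406 + A + f)
I(-163 - 1*221) - M(-631, -81) = (-163 - 1*221)**3 - (406 - 81 - 631) = (-163 - 221)**3 - 1*(-306) = (-384)**3 + 306 = -56623104 + 306 = -56622798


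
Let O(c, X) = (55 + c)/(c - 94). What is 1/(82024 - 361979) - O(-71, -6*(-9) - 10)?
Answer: -895889/9238515 ≈ -0.096973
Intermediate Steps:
O(c, X) = (55 + c)/(-94 + c)
1/(82024 - 361979) - O(-71, -6*(-9) - 10) = 1/(82024 - 361979) - (55 - 71)/(-94 - 71) = 1/(-279955) - (-16)/(-165) = -1/279955 - (-1)*(-16)/165 = -1/279955 - 1*16/165 = -1/279955 - 16/165 = -895889/9238515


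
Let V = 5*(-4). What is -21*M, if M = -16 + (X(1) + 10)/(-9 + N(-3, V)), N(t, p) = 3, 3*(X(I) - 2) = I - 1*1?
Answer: 378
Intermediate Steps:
X(I) = 5/3 + I/3 (X(I) = 2 + (I - 1*1)/3 = 2 + (I - 1)/3 = 2 + (-1 + I)/3 = 2 + (-⅓ + I/3) = 5/3 + I/3)
V = -20
M = -18 (M = -16 + ((5/3 + (⅓)*1) + 10)/(-9 + 3) = -16 + ((5/3 + ⅓) + 10)/(-6) = -16 + (2 + 10)*(-⅙) = -16 + 12*(-⅙) = -16 - 2 = -18)
-21*M = -21*(-18) = 378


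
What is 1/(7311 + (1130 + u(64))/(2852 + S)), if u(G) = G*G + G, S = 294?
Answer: 1573/11502848 ≈ 0.00013675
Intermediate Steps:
u(G) = G + G² (u(G) = G² + G = G + G²)
1/(7311 + (1130 + u(64))/(2852 + S)) = 1/(7311 + (1130 + 64*(1 + 64))/(2852 + 294)) = 1/(7311 + (1130 + 64*65)/3146) = 1/(7311 + (1130 + 4160)*(1/3146)) = 1/(7311 + 5290*(1/3146)) = 1/(7311 + 2645/1573) = 1/(11502848/1573) = 1573/11502848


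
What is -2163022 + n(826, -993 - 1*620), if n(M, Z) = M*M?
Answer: -1480746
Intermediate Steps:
n(M, Z) = M**2
-2163022 + n(826, -993 - 1*620) = -2163022 + 826**2 = -2163022 + 682276 = -1480746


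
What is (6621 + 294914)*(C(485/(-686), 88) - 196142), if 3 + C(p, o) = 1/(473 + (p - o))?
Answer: -3118398074896273/52725 ≈ -5.9145e+10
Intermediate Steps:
C(p, o) = -3 + 1/(473 + p - o) (C(p, o) = -3 + 1/(473 + (p - o)) = -3 + 1/(473 + p - o))
(6621 + 294914)*(C(485/(-686), 88) - 196142) = (6621 + 294914)*((-1418 - 1455/(-686) + 3*88)/(473 + 485/(-686) - 1*88) - 196142) = 301535*((-1418 - 1455*(-1)/686 + 264)/(473 + 485*(-1/686) - 88) - 196142) = 301535*((-1418 - 3*(-485/686) + 264)/(473 - 485/686 - 88) - 196142) = 301535*((-1418 + 1455/686 + 264)/(263625/686) - 196142) = 301535*((686/263625)*(-790189/686) - 196142) = 301535*(-790189/263625 - 196142) = 301535*(-51708724939/263625) = -3118398074896273/52725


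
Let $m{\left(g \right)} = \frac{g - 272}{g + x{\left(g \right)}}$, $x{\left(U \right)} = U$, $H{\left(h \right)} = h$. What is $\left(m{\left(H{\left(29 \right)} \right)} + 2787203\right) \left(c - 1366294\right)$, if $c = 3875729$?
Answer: $\frac{405669066304985}{58} \approx 6.9943 \cdot 10^{12}$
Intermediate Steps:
$m{\left(g \right)} = \frac{-272 + g}{2 g}$ ($m{\left(g \right)} = \frac{g - 272}{g + g} = \frac{-272 + g}{2 g}$)
$\left(m{\left(H{\left(29 \right)} \right)} + 2787203\right) \left(c - 1366294\right) = \left(\frac{-272 + 29}{2 \cdot 29} + 2787203\right) \left(3875729 - 1366294\right) = \left(\frac{1}{2} \cdot \frac{1}{29} \left(-243\right) + 2787203\right) 2509435 = \left(- \frac{243}{58} + 2787203\right) 2509435 = \frac{161657531}{58} \cdot 2509435 = \frac{405669066304985}{58}$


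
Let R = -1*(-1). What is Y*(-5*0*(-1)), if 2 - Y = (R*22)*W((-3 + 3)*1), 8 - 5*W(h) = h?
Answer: 0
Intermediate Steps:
W(h) = 8/5 - h/5
R = 1
Y = -166/5 (Y = 2 - 1*22*(8/5 - (-3 + 3)/5) = 2 - 22*(8/5 - 0) = 2 - 22*(8/5 - 1/5*0) = 2 - 22*(8/5 + 0) = 2 - 22*8/5 = 2 - 1*176/5 = 2 - 176/5 = -166/5 ≈ -33.200)
Y*(-5*0*(-1)) = -166*(-5*0)*(-1)/5 = -0*(-1) = -166/5*0 = 0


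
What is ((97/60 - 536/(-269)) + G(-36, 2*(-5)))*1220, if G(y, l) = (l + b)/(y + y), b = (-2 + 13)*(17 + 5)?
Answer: 1143079/2421 ≈ 472.15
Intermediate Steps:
b = 242 (b = 11*22 = 242)
G(y, l) = (242 + l)/(2*y) (G(y, l) = (l + 242)/(y + y) = (242 + l)/((2*y)) = (242 + l)*(1/(2*y)) = (242 + l)/(2*y))
((97/60 - 536/(-269)) + G(-36, 2*(-5)))*1220 = ((97/60 - 536/(-269)) + (½)*(242 + 2*(-5))/(-36))*1220 = ((97*(1/60) - 536*(-1/269)) + (½)*(-1/36)*(242 - 10))*1220 = ((97/60 + 536/269) + (½)*(-1/36)*232)*1220 = (58253/16140 - 29/9)*1220 = (18739/48420)*1220 = 1143079/2421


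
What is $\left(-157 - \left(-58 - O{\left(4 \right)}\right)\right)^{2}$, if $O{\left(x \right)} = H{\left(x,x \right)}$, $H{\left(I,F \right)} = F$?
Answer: $9025$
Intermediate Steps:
$O{\left(x \right)} = x$
$\left(-157 - \left(-58 - O{\left(4 \right)}\right)\right)^{2} = \left(-157 + \left(\left(1 \cdot 4 + \left(1 - -2\right)\right) - -55\right)\right)^{2} = \left(-157 + \left(\left(4 + \left(1 + 2\right)\right) + 55\right)\right)^{2} = \left(-157 + \left(\left(4 + 3\right) + 55\right)\right)^{2} = \left(-157 + \left(7 + 55\right)\right)^{2} = \left(-157 + 62\right)^{2} = \left(-95\right)^{2} = 9025$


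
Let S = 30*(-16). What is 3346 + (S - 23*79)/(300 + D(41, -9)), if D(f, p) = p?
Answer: 971389/291 ≈ 3338.1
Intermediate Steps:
S = -480
3346 + (S - 23*79)/(300 + D(41, -9)) = 3346 + (-480 - 23*79)/(300 - 9) = 3346 + (-480 - 1817)/291 = 3346 - 2297*1/291 = 3346 - 2297/291 = 971389/291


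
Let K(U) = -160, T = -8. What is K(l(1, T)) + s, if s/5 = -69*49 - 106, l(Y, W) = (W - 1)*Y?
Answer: -17595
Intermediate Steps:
l(Y, W) = Y*(-1 + W) (l(Y, W) = (-1 + W)*Y = Y*(-1 + W))
s = -17435 (s = 5*(-69*49 - 106) = 5*(-3381 - 106) = 5*(-3487) = -17435)
K(l(1, T)) + s = -160 - 17435 = -17595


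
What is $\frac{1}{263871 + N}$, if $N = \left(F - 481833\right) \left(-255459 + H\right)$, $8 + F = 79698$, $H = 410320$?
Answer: $- \frac{1}{62276003252} \approx -1.6058 \cdot 10^{-11}$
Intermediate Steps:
$F = 79690$ ($F = -8 + 79698 = 79690$)
$N = -62276267123$ ($N = \left(79690 - 481833\right) \left(-255459 + 410320\right) = \left(-402143\right) 154861 = -62276267123$)
$\frac{1}{263871 + N} = \frac{1}{263871 - 62276267123} = \frac{1}{-62276003252} = - \frac{1}{62276003252}$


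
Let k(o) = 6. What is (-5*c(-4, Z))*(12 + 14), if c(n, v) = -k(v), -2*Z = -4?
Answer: 780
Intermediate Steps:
Z = 2 (Z = -½*(-4) = 2)
c(n, v) = -6 (c(n, v) = -1*6 = -6)
(-5*c(-4, Z))*(12 + 14) = (-5*(-6))*(12 + 14) = 30*26 = 780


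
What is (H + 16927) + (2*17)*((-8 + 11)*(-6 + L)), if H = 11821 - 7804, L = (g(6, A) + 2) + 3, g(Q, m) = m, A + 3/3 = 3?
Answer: 21046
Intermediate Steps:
A = 2 (A = -1 + 3 = 2)
L = 7 (L = (2 + 2) + 3 = 4 + 3 = 7)
H = 4017
(H + 16927) + (2*17)*((-8 + 11)*(-6 + L)) = (4017 + 16927) + (2*17)*((-8 + 11)*(-6 + 7)) = 20944 + 34*(3*1) = 20944 + 34*3 = 20944 + 102 = 21046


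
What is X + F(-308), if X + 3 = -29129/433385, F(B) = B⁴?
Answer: 3900108971159676/433385 ≈ 8.9992e+9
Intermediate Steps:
X = -1329284/433385 (X = -3 - 29129/433385 = -1329284/433385 ≈ -3.0672)
X + F(-308) = -1329284/433385 + (-308)⁴ = -1329284/433385 + 8999178496 = 3900108971159676/433385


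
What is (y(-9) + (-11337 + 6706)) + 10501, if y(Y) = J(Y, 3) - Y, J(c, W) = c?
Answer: 5870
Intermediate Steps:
y(Y) = 0 (y(Y) = Y - Y = 0)
(y(-9) + (-11337 + 6706)) + 10501 = (0 + (-11337 + 6706)) + 10501 = (0 - 4631) + 10501 = -4631 + 10501 = 5870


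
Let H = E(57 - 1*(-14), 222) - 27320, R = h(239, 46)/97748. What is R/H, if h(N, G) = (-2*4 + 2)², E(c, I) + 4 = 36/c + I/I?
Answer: -639/47405262989 ≈ -1.3480e-8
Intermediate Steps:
E(c, I) = -3 + 36/c (E(c, I) = -4 + (36/c + I/I) = -4 + (36/c + 1) = -4 + (1 + 36/c) = -3 + 36/c)
h(N, G) = 36 (h(N, G) = (-8 + 2)² = (-6)² = 36)
R = 9/24437 (R = 36/97748 = 36*(1/97748) = 9/24437 ≈ 0.00036829)
H = -1939897/71 (H = (-3 + 36/(57 - 1*(-14))) - 27320 = (-3 + 36/(57 + 14)) - 27320 = (-3 + 36/71) - 27320 = -177/71 - 27320 = -1939897/71 ≈ -27323.)
R/H = 9/(24437*(-1939897/71)) = (9/24437)*(-71/1939897) = -639/47405262989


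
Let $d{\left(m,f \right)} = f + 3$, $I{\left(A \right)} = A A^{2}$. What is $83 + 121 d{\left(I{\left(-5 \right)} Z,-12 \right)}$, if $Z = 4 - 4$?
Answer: $-1006$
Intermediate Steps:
$I{\left(A \right)} = A^{3}$
$Z = 0$ ($Z = 4 - 4 = 0$)
$d{\left(m,f \right)} = 3 + f$
$83 + 121 d{\left(I{\left(-5 \right)} Z,-12 \right)} = 83 + 121 \left(3 - 12\right) = 83 + 121 \left(-9\right) = 83 - 1089 = -1006$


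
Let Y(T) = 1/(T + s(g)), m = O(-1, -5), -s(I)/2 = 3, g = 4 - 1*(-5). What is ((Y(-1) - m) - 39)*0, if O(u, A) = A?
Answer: 0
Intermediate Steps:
g = 9 (g = 4 + 5 = 9)
s(I) = -6 (s(I) = -2*3 = -6)
m = -5
Y(T) = 1/(-6 + T) (Y(T) = 1/(T - 6) = 1/(-6 + T))
((Y(-1) - m) - 39)*0 = ((1/(-6 - 1) - 1*(-5)) - 39)*0 = ((1/(-7) + 5) - 39)*0 = ((-1/7 + 5) - 39)*0 = (34/7 - 39)*0 = -239/7*0 = 0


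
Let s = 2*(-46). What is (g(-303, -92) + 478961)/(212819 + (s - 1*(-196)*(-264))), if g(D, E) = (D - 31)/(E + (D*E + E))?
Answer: 736854871/247663402 ≈ 2.9752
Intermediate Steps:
s = -92
g(D, E) = (-31 + D)/(2*E + D*E) (g(D, E) = (-31 + D)/(E + (E + D*E)) = (-31 + D)/(2*E + D*E))
(g(-303, -92) + 478961)/(212819 + (s - 1*(-196)*(-264))) = ((-31 - 303)/((-92)*(2 - 303)) + 478961)/(212819 + (-92 - 1*(-196)*(-264))) = (-1/92*(-334)/(-301) + 478961)/(212819 + (-92 + 196*(-264))) = (-1/92*(-1/301)*(-334) + 478961)/(212819 + (-92 - 51744)) = (-167/13846 + 478961)/(212819 - 51836) = (6631693839/13846)/160983 = (6631693839/13846)*(1/160983) = 736854871/247663402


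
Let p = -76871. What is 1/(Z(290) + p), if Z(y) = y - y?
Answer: -1/76871 ≈ -1.3009e-5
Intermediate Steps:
Z(y) = 0
1/(Z(290) + p) = 1/(0 - 76871) = 1/(-76871) = -1/76871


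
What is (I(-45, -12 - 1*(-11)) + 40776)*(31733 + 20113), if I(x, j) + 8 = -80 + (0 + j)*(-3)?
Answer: 2109665586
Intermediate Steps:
I(x, j) = -88 - 3*j (I(x, j) = -8 + (-80 + (0 + j)*(-3)) = -8 + (-80 + j*(-3)) = -8 + (-80 - 3*j) = -88 - 3*j)
(I(-45, -12 - 1*(-11)) + 40776)*(31733 + 20113) = ((-88 - 3*(-12 - 1*(-11))) + 40776)*(31733 + 20113) = ((-88 - 3*(-12 + 11)) + 40776)*51846 = ((-88 - 3*(-1)) + 40776)*51846 = ((-88 + 3) + 40776)*51846 = (-85 + 40776)*51846 = 40691*51846 = 2109665586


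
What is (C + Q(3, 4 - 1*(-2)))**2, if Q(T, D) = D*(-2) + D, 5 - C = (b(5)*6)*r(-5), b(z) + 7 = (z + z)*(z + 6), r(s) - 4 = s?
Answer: 380689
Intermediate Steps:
r(s) = 4 + s
b(z) = -7 + 2*z*(6 + z) (b(z) = -7 + (z + z)*(z + 6) = -7 + (2*z)*(6 + z) = -7 + 2*z*(6 + z))
C = 623 (C = 5 - (-7 + 2*5**2 + 12*5)*6*(4 - 5) = 5 - (-7 + 2*25 + 60)*6*(-1) = 5 - (-7 + 50 + 60)*6*(-1) = 5 - 103*6*(-1) = 5 - 618*(-1) = 5 - 1*(-618) = 5 + 618 = 623)
Q(T, D) = -D (Q(T, D) = -2*D + D = -D)
(C + Q(3, 4 - 1*(-2)))**2 = (623 - (4 - 1*(-2)))**2 = (623 - (4 + 2))**2 = (623 - 1*6)**2 = (623 - 6)**2 = 617**2 = 380689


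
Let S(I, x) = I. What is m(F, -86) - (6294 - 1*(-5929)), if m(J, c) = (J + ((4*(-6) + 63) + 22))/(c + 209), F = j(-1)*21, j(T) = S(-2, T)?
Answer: -1503410/123 ≈ -12223.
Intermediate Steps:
j(T) = -2
F = -42 (F = -2*21 = -42)
m(J, c) = (61 + J)/(209 + c) (m(J, c) = (J + ((-24 + 63) + 22))/(209 + c) = (J + (39 + 22))/(209 + c) = (J + 61)/(209 + c) = (61 + J)/(209 + c))
m(F, -86) - (6294 - 1*(-5929)) = (61 - 42)/(209 - 86) - (6294 - 1*(-5929)) = 19/123 - (6294 + 5929) = (1/123)*19 - 1*12223 = 19/123 - 12223 = -1503410/123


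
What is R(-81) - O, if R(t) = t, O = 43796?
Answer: -43877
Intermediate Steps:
R(-81) - O = -81 - 1*43796 = -81 - 43796 = -43877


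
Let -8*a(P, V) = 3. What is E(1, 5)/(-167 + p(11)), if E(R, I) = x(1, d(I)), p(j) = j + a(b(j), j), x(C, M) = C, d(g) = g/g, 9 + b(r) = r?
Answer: -8/1251 ≈ -0.0063949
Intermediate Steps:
b(r) = -9 + r
a(P, V) = -3/8 (a(P, V) = -1/8*3 = -3/8)
d(g) = 1
p(j) = -3/8 + j (p(j) = j - 3/8 = -3/8 + j)
E(R, I) = 1
E(1, 5)/(-167 + p(11)) = 1/(-167 + (-3/8 + 11)) = 1/(-167 + 85/8) = 1/(-1251/8) = 1*(-8/1251) = -8/1251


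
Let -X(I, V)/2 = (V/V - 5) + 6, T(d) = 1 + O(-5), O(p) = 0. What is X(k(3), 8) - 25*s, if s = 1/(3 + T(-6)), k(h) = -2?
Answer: -41/4 ≈ -10.250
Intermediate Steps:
T(d) = 1 (T(d) = 1 + 0 = 1)
X(I, V) = -4 (X(I, V) = -2*((V/V - 5) + 6) = -2*((1 - 5) + 6) = -2*(-4 + 6) = -2*2 = -4)
s = ¼ (s = 1/(3 + 1) = 1/4 = ¼ ≈ 0.25000)
X(k(3), 8) - 25*s = -4 - 25*¼ = -4 - 25/4 = -41/4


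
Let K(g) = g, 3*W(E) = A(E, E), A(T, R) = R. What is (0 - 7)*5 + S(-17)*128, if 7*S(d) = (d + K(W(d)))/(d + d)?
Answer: -479/21 ≈ -22.810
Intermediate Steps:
W(E) = E/3
S(d) = 2/21 (S(d) = ((d + d/3)/(d + d))/7 = ((4*d/3)/((2*d)))/7 = ((4*d/3)*(1/(2*d)))/7 = (⅐)*(⅔) = 2/21)
(0 - 7)*5 + S(-17)*128 = (0 - 7)*5 + (2/21)*128 = -7*5 + 256/21 = -35 + 256/21 = -479/21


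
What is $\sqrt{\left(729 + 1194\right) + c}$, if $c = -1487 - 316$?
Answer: $2 \sqrt{30} \approx 10.954$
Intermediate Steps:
$c = -1803$
$\sqrt{\left(729 + 1194\right) + c} = \sqrt{\left(729 + 1194\right) - 1803} = \sqrt{1923 - 1803} = \sqrt{120} = 2 \sqrt{30}$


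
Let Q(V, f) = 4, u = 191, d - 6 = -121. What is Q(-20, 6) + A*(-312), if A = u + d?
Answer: -23708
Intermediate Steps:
d = -115 (d = 6 - 121 = -115)
A = 76 (A = 191 - 115 = 76)
Q(-20, 6) + A*(-312) = 4 + 76*(-312) = 4 - 23712 = -23708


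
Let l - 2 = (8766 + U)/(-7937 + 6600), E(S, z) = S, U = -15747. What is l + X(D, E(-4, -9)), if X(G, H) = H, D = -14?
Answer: 4307/1337 ≈ 3.2214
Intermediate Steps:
l = 9655/1337 (l = 2 + (8766 - 15747)/(-7937 + 6600) = 2 - 6981/(-1337) = 2 - 6981*(-1/1337) = 2 + 6981/1337 = 9655/1337 ≈ 7.2214)
l + X(D, E(-4, -9)) = 9655/1337 - 4 = 4307/1337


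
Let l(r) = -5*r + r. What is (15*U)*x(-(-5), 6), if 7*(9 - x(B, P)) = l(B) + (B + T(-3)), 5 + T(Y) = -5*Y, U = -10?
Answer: -10200/7 ≈ -1457.1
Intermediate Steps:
T(Y) = -5 - 5*Y
l(r) = -4*r
x(B, P) = 53/7 + 3*B/7 (x(B, P) = 9 - (-4*B + (B + (-5 - 5*(-3))))/7 = 9 - (-4*B + (B + (-5 + 15)))/7 = 9 - (-4*B + (B + 10))/7 = 9 - (-4*B + (10 + B))/7 = 9 - (10 - 3*B)/7 = 9 + (-10/7 + 3*B/7) = 53/7 + 3*B/7)
(15*U)*x(-(-5), 6) = (15*(-10))*(53/7 + 3*(-(-5))/7) = -150*(53/7 + 3*(-5*(-1))/7) = -150*(53/7 + (3/7)*5) = -150*(53/7 + 15/7) = -150*68/7 = -10200/7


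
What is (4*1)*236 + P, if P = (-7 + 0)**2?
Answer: 993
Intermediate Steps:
P = 49 (P = (-7)**2 = 49)
(4*1)*236 + P = (4*1)*236 + 49 = 4*236 + 49 = 944 + 49 = 993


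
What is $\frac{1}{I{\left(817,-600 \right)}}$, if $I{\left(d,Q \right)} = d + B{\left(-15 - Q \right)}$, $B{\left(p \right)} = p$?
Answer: $\frac{1}{1402} \approx 0.00071327$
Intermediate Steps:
$I{\left(d,Q \right)} = -15 + d - Q$ ($I{\left(d,Q \right)} = d - \left(15 + Q\right) = -15 + d - Q$)
$\frac{1}{I{\left(817,-600 \right)}} = \frac{1}{-15 + 817 - -600} = \frac{1}{-15 + 817 + 600} = \frac{1}{1402}$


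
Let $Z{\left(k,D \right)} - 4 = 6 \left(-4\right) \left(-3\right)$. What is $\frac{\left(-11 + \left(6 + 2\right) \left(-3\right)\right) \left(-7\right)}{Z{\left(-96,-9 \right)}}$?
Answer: $\frac{245}{76} \approx 3.2237$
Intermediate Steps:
$Z{\left(k,D \right)} = 76$ ($Z{\left(k,D \right)} = 4 + 6 \left(-4\right) \left(-3\right) = 4 - -72 = 4 + 72 = 76$)
$\frac{\left(-11 + \left(6 + 2\right) \left(-3\right)\right) \left(-7\right)}{Z{\left(-96,-9 \right)}} = \frac{\left(-11 + \left(6 + 2\right) \left(-3\right)\right) \left(-7\right)}{76} = \left(-11 + 8 \left(-3\right)\right) \left(-7\right) \frac{1}{76} = \left(-11 - 24\right) \left(-7\right) \frac{1}{76} = \left(-35\right) \left(-7\right) \frac{1}{76} = 245 \cdot \frac{1}{76} = \frac{245}{76}$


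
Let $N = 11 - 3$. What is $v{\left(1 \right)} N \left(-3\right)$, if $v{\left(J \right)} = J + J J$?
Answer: $-48$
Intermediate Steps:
$N = 8$ ($N = 11 - 3 = 8$)
$v{\left(J \right)} = J + J^{2}$
$v{\left(1 \right)} N \left(-3\right) = 1 \left(1 + 1\right) 8 \left(-3\right) = 1 \cdot 2 \cdot 8 \left(-3\right) = 2 \cdot 8 \left(-3\right) = 16 \left(-3\right) = -48$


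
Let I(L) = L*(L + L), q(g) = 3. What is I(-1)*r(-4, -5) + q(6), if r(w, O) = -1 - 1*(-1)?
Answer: 3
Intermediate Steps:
I(L) = 2*L**2 (I(L) = L*(2*L) = 2*L**2)
r(w, O) = 0 (r(w, O) = -1 + 1 = 0)
I(-1)*r(-4, -5) + q(6) = (2*(-1)**2)*0 + 3 = (2*1)*0 + 3 = 2*0 + 3 = 0 + 3 = 3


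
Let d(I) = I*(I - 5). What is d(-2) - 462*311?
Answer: -143668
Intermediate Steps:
d(I) = I*(-5 + I)
d(-2) - 462*311 = -2*(-5 - 2) - 462*311 = -2*(-7) - 143682 = 14 - 143682 = -143668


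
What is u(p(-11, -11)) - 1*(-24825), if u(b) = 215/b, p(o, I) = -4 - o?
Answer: 173990/7 ≈ 24856.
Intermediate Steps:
u(p(-11, -11)) - 1*(-24825) = 215/(-4 - 1*(-11)) - 1*(-24825) = 215/(-4 + 11) + 24825 = 215/7 + 24825 = 173990/7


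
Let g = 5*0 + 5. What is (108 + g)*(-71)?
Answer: -8023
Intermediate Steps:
g = 5 (g = 0 + 5 = 5)
(108 + g)*(-71) = (108 + 5)*(-71) = 113*(-71) = -8023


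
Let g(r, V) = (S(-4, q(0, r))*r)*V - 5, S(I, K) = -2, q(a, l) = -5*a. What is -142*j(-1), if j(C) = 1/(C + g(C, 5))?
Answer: -71/2 ≈ -35.500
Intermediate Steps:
g(r, V) = -5 - 2*V*r (g(r, V) = (-2*r)*V - 5 = -2*V*r - 5 = -5 - 2*V*r)
j(C) = 1/(-5 - 9*C) (j(C) = 1/(C + (-5 - 2*5*C)) = 1/(C + (-5 - 10*C)) = 1/(-5 - 9*C))
-142*j(-1) = -142/(-5 - 9*(-1)) = -142/(-5 + 9) = -142/4 = -142*¼ = -71/2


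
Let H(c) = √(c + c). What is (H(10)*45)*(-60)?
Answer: -5400*√5 ≈ -12075.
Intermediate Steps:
H(c) = √2*√c (H(c) = √(2*c) = √2*√c)
(H(10)*45)*(-60) = ((√2*√10)*45)*(-60) = ((2*√5)*45)*(-60) = (90*√5)*(-60) = -5400*√5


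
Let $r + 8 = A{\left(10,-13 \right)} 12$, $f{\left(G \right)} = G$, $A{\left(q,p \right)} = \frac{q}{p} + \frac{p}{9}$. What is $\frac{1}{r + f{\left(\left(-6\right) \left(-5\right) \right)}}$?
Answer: $- \frac{39}{178} \approx -0.2191$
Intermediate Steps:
$A{\left(q,p \right)} = \frac{p}{9} + \frac{q}{p}$ ($A{\left(q,p \right)} = \frac{q}{p} + p \frac{1}{9} = \frac{q}{p} + \frac{p}{9} = \frac{p}{9} + \frac{q}{p}$)
$r = - \frac{1348}{39}$ ($r = -8 + \left(\frac{1}{9} \left(-13\right) + \frac{10}{-13}\right) 12 = -8 + \left(- \frac{13}{9} + 10 \left(- \frac{1}{13}\right)\right) 12 = -8 + \left(- \frac{13}{9} - \frac{10}{13}\right) 12 = -8 - \frac{1036}{39} = - \frac{1348}{39} \approx -34.564$)
$\frac{1}{r + f{\left(\left(-6\right) \left(-5\right) \right)}} = \frac{1}{- \frac{1348}{39} - -30} = \frac{1}{- \frac{1348}{39} + 30} = \frac{1}{- \frac{178}{39}} = - \frac{39}{178}$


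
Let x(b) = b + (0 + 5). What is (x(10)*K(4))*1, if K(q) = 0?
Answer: 0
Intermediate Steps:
x(b) = 5 + b (x(b) = b + 5 = 5 + b)
(x(10)*K(4))*1 = ((5 + 10)*0)*1 = (15*0)*1 = 0*1 = 0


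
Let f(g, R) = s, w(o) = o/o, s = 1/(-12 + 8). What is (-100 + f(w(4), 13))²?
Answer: 160801/16 ≈ 10050.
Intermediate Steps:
s = -¼ (s = 1/(-4) = -¼ ≈ -0.25000)
w(o) = 1
f(g, R) = -¼
(-100 + f(w(4), 13))² = (-100 - ¼)² = (-401/4)² = 160801/16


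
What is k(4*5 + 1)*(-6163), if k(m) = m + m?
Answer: -258846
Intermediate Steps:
k(m) = 2*m
k(4*5 + 1)*(-6163) = (2*(4*5 + 1))*(-6163) = (2*(20 + 1))*(-6163) = (2*21)*(-6163) = 42*(-6163) = -258846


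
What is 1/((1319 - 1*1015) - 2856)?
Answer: -1/2552 ≈ -0.00039185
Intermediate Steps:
1/((1319 - 1*1015) - 2856) = 1/((1319 - 1015) - 2856) = 1/(304 - 2856) = 1/(-2552) = -1/2552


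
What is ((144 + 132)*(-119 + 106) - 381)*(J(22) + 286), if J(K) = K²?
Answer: -3056130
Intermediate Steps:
((144 + 132)*(-119 + 106) - 381)*(J(22) + 286) = ((144 + 132)*(-119 + 106) - 381)*(22² + 286) = (276*(-13) - 381)*(484 + 286) = (-3588 - 381)*770 = -3969*770 = -3056130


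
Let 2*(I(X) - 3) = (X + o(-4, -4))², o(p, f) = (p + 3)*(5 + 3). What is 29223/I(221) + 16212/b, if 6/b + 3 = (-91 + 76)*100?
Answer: -61424208768/15125 ≈ -4.0611e+6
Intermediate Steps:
o(p, f) = 24 + 8*p (o(p, f) = (3 + p)*8 = 24 + 8*p)
b = -2/501 (b = 6/(-3 + (-91 + 76)*100) = 6/(-3 - 15*100) = 6/(-3 - 1500) = 6/(-1503) = 6*(-1/1503) = -2/501 ≈ -0.0039920)
I(X) = 3 + (-8 + X)²/2 (I(X) = 3 + (X + (24 + 8*(-4)))²/2 = 3 + (X + (24 - 32))²/2 = 3 + (X - 8)²/2 = 3 + (-8 + X)²/2)
29223/I(221) + 16212/b = 29223/(3 + (-8 + 221)²/2) + 16212/(-2/501) = 29223/(3 + (½)*213²) + 16212*(-501/2) = 29223/(3 + (½)*45369) - 4061106 = 29223/(3 + 45369/2) - 4061106 = 29223/(45375/2) - 4061106 = 29223*(2/45375) - 4061106 = 19482/15125 - 4061106 = -61424208768/15125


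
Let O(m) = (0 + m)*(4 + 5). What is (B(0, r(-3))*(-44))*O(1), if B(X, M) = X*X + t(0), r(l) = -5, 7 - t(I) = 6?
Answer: -396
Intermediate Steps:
t(I) = 1 (t(I) = 7 - 1*6 = 7 - 6 = 1)
B(X, M) = 1 + X² (B(X, M) = X*X + 1 = X² + 1 = 1 + X²)
O(m) = 9*m (O(m) = m*9 = 9*m)
(B(0, r(-3))*(-44))*O(1) = ((1 + 0²)*(-44))*(9*1) = ((1 + 0)*(-44))*9 = (1*(-44))*9 = -44*9 = -396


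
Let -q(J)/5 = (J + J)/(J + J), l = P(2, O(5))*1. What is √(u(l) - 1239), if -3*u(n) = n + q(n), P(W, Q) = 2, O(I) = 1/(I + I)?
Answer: I*√1238 ≈ 35.185*I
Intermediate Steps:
O(I) = 1/(2*I)
l = 2 (l = 2*1 = 2)
q(J) = -5 (q(J) = -5*(J + J)/(J + J) = -5*2*J/(2*J) = -5*2*J*1/(2*J) = -5*1 = -5)
u(n) = 5/3 - n/3 (u(n) = -(n - 5)/3 = -(-5 + n)/3 = 5/3 - n/3)
√(u(l) - 1239) = √((5/3 - ⅓*2) - 1239) = √((5/3 - ⅔) - 1239) = √(1 - 1239) = √(-1238) = I*√1238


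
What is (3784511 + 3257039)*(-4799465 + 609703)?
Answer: -29502418611100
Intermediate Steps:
(3784511 + 3257039)*(-4799465 + 609703) = 7041550*(-4189762) = -29502418611100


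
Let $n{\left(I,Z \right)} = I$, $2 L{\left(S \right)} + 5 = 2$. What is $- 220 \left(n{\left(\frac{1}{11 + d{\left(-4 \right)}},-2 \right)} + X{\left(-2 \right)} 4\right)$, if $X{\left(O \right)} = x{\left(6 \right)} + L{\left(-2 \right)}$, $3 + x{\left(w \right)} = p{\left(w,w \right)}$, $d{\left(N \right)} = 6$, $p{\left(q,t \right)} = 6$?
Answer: $- \frac{22660}{17} \approx -1332.9$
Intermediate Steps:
$L{\left(S \right)} = - \frac{3}{2}$ ($L{\left(S \right)} = - \frac{5}{2} + \frac{1}{2} \cdot 2 = - \frac{5}{2} + 1 = - \frac{3}{2}$)
$x{\left(w \right)} = 3$ ($x{\left(w \right)} = -3 + 6 = 3$)
$X{\left(O \right)} = \frac{3}{2}$ ($X{\left(O \right)} = 3 - \frac{3}{2} = \frac{3}{2}$)
$- 220 \left(n{\left(\frac{1}{11 + d{\left(-4 \right)}},-2 \right)} + X{\left(-2 \right)} 4\right) = - 220 \left(\frac{1}{11 + 6} + \frac{3}{2} \cdot 4\right) = - 220 \left(\frac{1}{17} + 6\right) = \left(-220\right) \frac{103}{17} = - \frac{22660}{17}$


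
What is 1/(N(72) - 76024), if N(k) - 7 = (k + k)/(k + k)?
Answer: -1/76016 ≈ -1.3155e-5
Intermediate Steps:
N(k) = 8 (N(k) = 7 + (k + k)/(k + k) = 7 + (2*k)/((2*k)) = 7 + (2*k)*(1/(2*k)) = 7 + 1 = 8)
1/(N(72) - 76024) = 1/(8 - 76024) = 1/(-76016) = -1/76016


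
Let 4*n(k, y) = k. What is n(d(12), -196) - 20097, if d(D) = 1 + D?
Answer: -80375/4 ≈ -20094.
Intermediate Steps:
n(k, y) = k/4
n(d(12), -196) - 20097 = (1 + 12)/4 - 20097 = (¼)*13 - 20097 = 13/4 - 20097 = -80375/4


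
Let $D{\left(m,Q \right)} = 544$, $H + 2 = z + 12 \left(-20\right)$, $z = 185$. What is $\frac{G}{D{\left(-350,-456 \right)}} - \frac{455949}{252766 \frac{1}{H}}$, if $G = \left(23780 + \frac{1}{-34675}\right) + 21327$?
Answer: $\frac{55349064050449}{297998475700} \approx 185.74$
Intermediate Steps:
$H = -57$ ($H = -2 + \left(185 + 12 \left(-20\right)\right) = -2 + \left(185 - 240\right) = -2 - 55 = -57$)
$G = \frac{1564085224}{34675}$ ($G = \left(23780 - \frac{1}{34675}\right) + 21327 = \frac{824571499}{34675} + 21327 = \frac{1564085224}{34675} \approx 45107.0$)
$\frac{G}{D{\left(-350,-456 \right)}} - \frac{455949}{252766 \frac{1}{H}} = \frac{1564085224}{34675 \cdot 544} - \frac{455949}{252766 \frac{1}{-57}} = \frac{1564085224}{34675} \cdot \frac{1}{544} - \frac{455949}{252766 \left(- \frac{1}{57}\right)} = \frac{195510653}{2357900} - \frac{455949}{- \frac{252766}{57}} = \frac{195510653}{2357900} - - \frac{25989093}{252766} = \frac{195510653}{2357900} + \frac{25989093}{252766} = \frac{55349064050449}{297998475700}$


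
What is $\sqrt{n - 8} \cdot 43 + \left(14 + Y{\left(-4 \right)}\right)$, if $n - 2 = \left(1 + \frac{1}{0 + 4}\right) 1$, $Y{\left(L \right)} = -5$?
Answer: $9 + \frac{43 i \sqrt{19}}{2} \approx 9.0 + 93.716 i$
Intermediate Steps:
$n = \frac{13}{4}$ ($n = 2 + \left(1 + \frac{1}{0 + 4}\right) 1 = 2 + \left(1 + \frac{1}{4}\right) 1 = 2 + \frac{5}{4} \cdot 1 = 2 + \frac{5}{4} = \frac{13}{4} \approx 3.25$)
$\sqrt{n - 8} \cdot 43 + \left(14 + Y{\left(-4 \right)}\right) = \sqrt{\frac{13}{4} - 8} \cdot 43 + \left(14 - 5\right) = \sqrt{\frac{13}{4} - 8} \cdot 43 + 9 = \sqrt{- \frac{19}{4}} \cdot 43 + 9 = \frac{i \sqrt{19}}{2} \cdot 43 + 9 = \frac{43 i \sqrt{19}}{2} + 9 = 9 + \frac{43 i \sqrt{19}}{2}$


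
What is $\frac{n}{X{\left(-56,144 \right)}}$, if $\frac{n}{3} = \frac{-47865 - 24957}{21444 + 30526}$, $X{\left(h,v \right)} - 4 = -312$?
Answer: $\frac{109233}{8003380} \approx 0.013648$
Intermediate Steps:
$X{\left(h,v \right)} = -308$ ($X{\left(h,v \right)} = 4 - 312 = -308$)
$n = - \frac{109233}{25985}$ ($n = 3 \frac{-47865 - 24957}{21444 + 30526} = 3 \frac{-47865 - 24957}{51970} = 3 \left(\left(-72822\right) \frac{1}{51970}\right) = 3 \left(- \frac{36411}{25985}\right) = - \frac{109233}{25985} \approx -4.2037$)
$\frac{n}{X{\left(-56,144 \right)}} = - \frac{109233}{25985 \left(-308\right)} = \left(- \frac{109233}{25985}\right) \left(- \frac{1}{308}\right) = \frac{109233}{8003380}$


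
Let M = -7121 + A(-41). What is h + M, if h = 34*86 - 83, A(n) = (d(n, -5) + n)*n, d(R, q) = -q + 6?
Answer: -3050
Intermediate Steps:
d(R, q) = 6 - q
A(n) = n*(11 + n) (A(n) = ((6 - 1*(-5)) + n)*n = ((6 + 5) + n)*n = (11 + n)*n = n*(11 + n))
M = -5891 (M = -7121 - 41*(11 - 41) = -7121 - 41*(-30) = -7121 + 1230 = -5891)
h = 2841 (h = 2924 - 83 = 2841)
h + M = 2841 - 5891 = -3050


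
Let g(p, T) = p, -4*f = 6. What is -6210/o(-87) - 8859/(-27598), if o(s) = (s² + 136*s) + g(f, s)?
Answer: 139441857/78461114 ≈ 1.7772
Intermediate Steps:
f = -3/2 (f = -¼*6 = -3/2 ≈ -1.5000)
o(s) = -3/2 + s² + 136*s (o(s) = (s² + 136*s) - 3/2 = -3/2 + s² + 136*s)
-6210/o(-87) - 8859/(-27598) = -6210/(-3/2 + (-87)² + 136*(-87)) - 8859/(-27598) = -6210/(-3/2 + 7569 - 11832) - 8859*(-1/27598) = -6210/(-8529/2) + 8859/27598 = -6210*(-2/8529) + 8859/27598 = 4140/2843 + 8859/27598 = 139441857/78461114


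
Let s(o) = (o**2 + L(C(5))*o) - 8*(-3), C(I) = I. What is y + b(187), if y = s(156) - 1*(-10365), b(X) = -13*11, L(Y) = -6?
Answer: 33646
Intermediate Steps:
b(X) = -143
s(o) = 24 + o**2 - 6*o (s(o) = (o**2 - 6*o) - 8*(-3) = (o**2 - 6*o) + 24 = 24 + o**2 - 6*o)
y = 33789 (y = (24 + 156**2 - 6*156) - 1*(-10365) = (24 + 24336 - 936) + 10365 = 23424 + 10365 = 33789)
y + b(187) = 33789 - 143 = 33646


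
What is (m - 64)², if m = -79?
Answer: 20449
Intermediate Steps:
(m - 64)² = (-79 - 64)² = (-143)² = 20449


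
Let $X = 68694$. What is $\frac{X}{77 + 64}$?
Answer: $\frac{22898}{47} \approx 487.19$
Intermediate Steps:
$\frac{X}{77 + 64} = \frac{1}{77 + 64} \cdot 68694 = \frac{1}{141} \cdot 68694 = \frac{22898}{47}$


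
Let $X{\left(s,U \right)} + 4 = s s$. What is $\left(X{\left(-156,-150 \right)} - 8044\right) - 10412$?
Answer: $5876$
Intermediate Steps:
$X{\left(s,U \right)} = -4 + s^{2}$ ($X{\left(s,U \right)} = -4 + s s = -4 + s^{2}$)
$\left(X{\left(-156,-150 \right)} - 8044\right) - 10412 = \left(\left(-4 + \left(-156\right)^{2}\right) - 8044\right) - 10412 = \left(\left(-4 + 24336\right) - 8044\right) - 10412 = \left(24332 - 8044\right) - 10412 = 16288 - 10412 = 5876$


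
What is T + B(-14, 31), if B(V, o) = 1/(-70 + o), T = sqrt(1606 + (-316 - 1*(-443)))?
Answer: -1/39 + sqrt(1733) ≈ 41.604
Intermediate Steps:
T = sqrt(1733) (T = sqrt(1606 + (-316 + 443)) = sqrt(1606 + 127) = sqrt(1733) ≈ 41.629)
T + B(-14, 31) = sqrt(1733) + 1/(-70 + 31) = sqrt(1733) + 1/(-39) = sqrt(1733) - 1/39 = -1/39 + sqrt(1733)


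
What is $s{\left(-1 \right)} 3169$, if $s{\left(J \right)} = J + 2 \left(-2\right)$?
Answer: $-15845$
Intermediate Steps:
$s{\left(J \right)} = -4 + J$ ($s{\left(J \right)} = J - 4 = -4 + J$)
$s{\left(-1 \right)} 3169 = \left(-4 - 1\right) 3169 = \left(-5\right) 3169 = -15845$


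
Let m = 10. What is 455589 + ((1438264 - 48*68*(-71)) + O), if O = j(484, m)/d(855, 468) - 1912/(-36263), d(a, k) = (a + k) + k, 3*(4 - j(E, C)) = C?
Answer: 414153665856805/194841099 ≈ 2.1256e+6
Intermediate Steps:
j(E, C) = 4 - C/3
d(a, k) = a + 2*k
O = 10345702/194841099 (O = (4 - 1/3*10)/(855 + 2*468) - 1912/(-36263) = (4 - 10/3)/(855 + 936) - 1912*(-1/36263) = (2/3)/1791 + 1912/36263 = (2/3)*(1/1791) + 1912/36263 = 2/5373 + 1912/36263 = 10345702/194841099 ≈ 0.053098)
455589 + ((1438264 - 48*68*(-71)) + O) = 455589 + ((1438264 - 48*68*(-71)) + 10345702/194841099) = 455589 + ((1438264 - 3264*(-71)) + 10345702/194841099) = 455589 + ((1438264 + 231744) + 10345702/194841099) = 455589 + (1670008 + 10345702/194841099) = 455589 + 325386204404494/194841099 = 414153665856805/194841099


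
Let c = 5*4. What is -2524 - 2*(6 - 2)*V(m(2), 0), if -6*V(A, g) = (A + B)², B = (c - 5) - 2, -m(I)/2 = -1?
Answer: -2224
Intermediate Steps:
c = 20
m(I) = 2 (m(I) = -2*(-1) = 2)
B = 13 (B = (20 - 5) - 2 = 15 - 2 = 13)
V(A, g) = -(13 + A)²/6 (V(A, g) = -(A + 13)²/6 = -(13 + A)²/6)
-2524 - 2*(6 - 2)*V(m(2), 0) = -2524 - 2*(6 - 2)*(-(13 + 2)²/6) = -2524 - 2*4*(-⅙*15²) = -2524 - 8*(-⅙*225) = -2524 - 8*(-75)/2 = -2524 - 1*(-300) = -2524 + 300 = -2224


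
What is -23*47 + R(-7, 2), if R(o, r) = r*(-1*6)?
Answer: -1093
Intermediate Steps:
R(o, r) = -6*r (R(o, r) = r*(-6) = -6*r)
-23*47 + R(-7, 2) = -23*47 - 6*2 = -1081 - 12 = -1093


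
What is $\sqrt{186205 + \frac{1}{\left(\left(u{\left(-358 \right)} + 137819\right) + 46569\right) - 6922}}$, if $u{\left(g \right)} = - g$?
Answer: $\frac{9 \sqrt{4543254728074}}{44456} \approx 431.51$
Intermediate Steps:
$\sqrt{186205 + \frac{1}{\left(\left(u{\left(-358 \right)} + 137819\right) + 46569\right) - 6922}} = \sqrt{186205 + \frac{1}{\left(\left(\left(-1\right) \left(-358\right) + 137819\right) + 46569\right) - 6922}} = \sqrt{186205 + \frac{1}{\left(\left(358 + 137819\right) + 46569\right) - 6922}} = \sqrt{186205 + \frac{1}{\left(138177 + 46569\right) - 6922}} = \sqrt{186205 + \frac{1}{184746 - 6922}} = \sqrt{186205 + \frac{1}{177824}} = \sqrt{\frac{33111717921}{177824}} = \frac{9 \sqrt{4543254728074}}{44456}$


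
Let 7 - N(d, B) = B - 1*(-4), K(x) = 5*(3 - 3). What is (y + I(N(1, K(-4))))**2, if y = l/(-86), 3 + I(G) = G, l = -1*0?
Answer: 0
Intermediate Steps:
K(x) = 0 (K(x) = 5*0 = 0)
l = 0
N(d, B) = 3 - B (N(d, B) = 7 - (B - 1*(-4)) = 7 - (B + 4) = 7 - (4 + B) = 7 + (-4 - B) = 3 - B)
I(G) = -3 + G
y = 0 (y = 0/(-86) = 0*(-1/86) = 0)
(y + I(N(1, K(-4))))**2 = (0 + (-3 + (3 - 1*0)))**2 = (0 + (-3 + (3 + 0)))**2 = (0 + (-3 + 3))**2 = (0 + 0)**2 = 0**2 = 0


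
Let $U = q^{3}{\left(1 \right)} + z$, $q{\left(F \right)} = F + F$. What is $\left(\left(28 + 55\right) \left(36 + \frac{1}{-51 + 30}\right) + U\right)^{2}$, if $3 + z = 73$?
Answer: $\frac{4134875809}{441} \approx 9.3761 \cdot 10^{6}$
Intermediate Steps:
$z = 70$ ($z = -3 + 73 = 70$)
$q{\left(F \right)} = 2 F$
$U = 78$ ($U = \left(2 \cdot 1\right)^{3} + 70 = 2^{3} + 70 = 8 + 70 = 78$)
$\left(\left(28 + 55\right) \left(36 + \frac{1}{-51 + 30}\right) + U\right)^{2} = \left(\left(28 + 55\right) \left(36 + \frac{1}{-51 + 30}\right) + 78\right)^{2} = \left(83 \left(36 + \frac{1}{-21}\right) + 78\right)^{2} = \left(83 \left(36 - \frac{1}{21}\right) + 78\right)^{2} = \left(83 \cdot \frac{755}{21} + 78\right)^{2} = \left(\frac{62665}{21} + 78\right)^{2} = \left(\frac{64303}{21}\right)^{2} = \frac{4134875809}{441}$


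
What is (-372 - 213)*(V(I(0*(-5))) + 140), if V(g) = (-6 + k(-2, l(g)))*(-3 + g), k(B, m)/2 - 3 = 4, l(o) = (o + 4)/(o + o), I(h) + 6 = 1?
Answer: -44460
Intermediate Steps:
I(h) = -5 (I(h) = -6 + 1 = -5)
l(o) = (4 + o)/(2*o) (l(o) = (4 + o)/((2*o)) = (4 + o)*(1/(2*o)) = (4 + o)/(2*o))
k(B, m) = 14 (k(B, m) = 6 + 2*4 = 6 + 8 = 14)
V(g) = -24 + 8*g (V(g) = (-6 + 14)*(-3 + g) = 8*(-3 + g) = -24 + 8*g)
(-372 - 213)*(V(I(0*(-5))) + 140) = (-372 - 213)*((-24 + 8*(-5)) + 140) = -585*((-24 - 40) + 140) = -585*(-64 + 140) = -585*76 = -44460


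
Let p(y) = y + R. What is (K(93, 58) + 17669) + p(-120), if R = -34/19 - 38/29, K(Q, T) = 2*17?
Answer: 9686525/551 ≈ 17580.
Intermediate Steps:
K(Q, T) = 34
R = -1708/551 (R = -34*1/19 - 38*1/29 = -34/19 - 38/29 = -1708/551 ≈ -3.0998)
p(y) = -1708/551 + y (p(y) = y - 1708/551 = -1708/551 + y)
(K(93, 58) + 17669) + p(-120) = (34 + 17669) + (-1708/551 - 120) = 17703 - 67828/551 = 9686525/551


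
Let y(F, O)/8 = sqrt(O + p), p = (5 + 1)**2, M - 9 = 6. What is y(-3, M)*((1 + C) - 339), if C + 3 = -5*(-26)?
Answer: -1688*sqrt(51) ≈ -12055.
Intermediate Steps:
M = 15 (M = 9 + 6 = 15)
C = 127 (C = -3 - 5*(-26) = -3 + 130 = 127)
p = 36 (p = 6**2 = 36)
y(F, O) = 8*sqrt(36 + O) (y(F, O) = 8*sqrt(O + 36) = 8*sqrt(36 + O))
y(-3, M)*((1 + C) - 339) = (8*sqrt(36 + 15))*((1 + 127) - 339) = (8*sqrt(51))*(128 - 339) = (8*sqrt(51))*(-211) = -1688*sqrt(51)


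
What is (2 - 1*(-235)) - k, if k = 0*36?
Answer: 237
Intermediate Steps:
k = 0
(2 - 1*(-235)) - k = (2 - 1*(-235)) - 1*0 = (2 + 235) + 0 = 237 + 0 = 237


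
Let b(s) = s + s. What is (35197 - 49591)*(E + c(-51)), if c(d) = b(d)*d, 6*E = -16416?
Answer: -35495604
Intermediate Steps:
b(s) = 2*s
E = -2736 (E = (⅙)*(-16416) = -2736)
c(d) = 2*d² (c(d) = (2*d)*d = 2*d²)
(35197 - 49591)*(E + c(-51)) = (35197 - 49591)*(-2736 + 2*(-51)²) = -14394*(-2736 + 2*2601) = -14394*(-2736 + 5202) = -14394*2466 = -35495604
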